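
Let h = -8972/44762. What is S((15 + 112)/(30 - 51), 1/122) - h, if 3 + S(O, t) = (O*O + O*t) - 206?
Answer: -207444185635/1204142562 ≈ -172.28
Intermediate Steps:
h = -4486/22381 (h = -8972*1/44762 = -4486/22381 ≈ -0.20044)
S(O, t) = -209 + O² + O*t (S(O, t) = -3 + ((O*O + O*t) - 206) = -3 + ((O² + O*t) - 206) = -3 + (-206 + O² + O*t) = -209 + O² + O*t)
S((15 + 112)/(30 - 51), 1/122) - h = (-209 + ((15 + 112)/(30 - 51))² + ((15 + 112)/(30 - 51))/122) - 1*(-4486/22381) = (-209 + (127/(-21))² + (127/(-21))*(1/122)) + 4486/22381 = (-209 + (127*(-1/21))² + (127*(-1/21))*(1/122)) + 4486/22381 = (-209 + (-127/21)² - 127/21*1/122) + 4486/22381 = (-209 + 16129/441 - 127/2562) + 4486/22381 = -9279547/53802 + 4486/22381 = -207444185635/1204142562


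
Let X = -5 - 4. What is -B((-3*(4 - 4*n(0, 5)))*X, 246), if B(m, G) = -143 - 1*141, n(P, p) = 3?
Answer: 284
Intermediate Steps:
X = -9
B(m, G) = -284 (B(m, G) = -143 - 141 = -284)
-B((-3*(4 - 4*n(0, 5)))*X, 246) = -1*(-284) = 284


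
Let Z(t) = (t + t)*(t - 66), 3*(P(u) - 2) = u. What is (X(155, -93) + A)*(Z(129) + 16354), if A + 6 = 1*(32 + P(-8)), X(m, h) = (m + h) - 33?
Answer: 5315104/3 ≈ 1.7717e+6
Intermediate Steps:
P(u) = 2 + u/3
X(m, h) = -33 + h + m (X(m, h) = (h + m) - 33 = -33 + h + m)
A = 76/3 (A = -6 + 1*(32 + (2 + (1/3)*(-8))) = -6 + 1*(32 + (2 - 8/3)) = -6 + 1*(32 - 2/3) = -6 + 1*(94/3) = -6 + 94/3 = 76/3 ≈ 25.333)
Z(t) = 2*t*(-66 + t) (Z(t) = (2*t)*(-66 + t) = 2*t*(-66 + t))
(X(155, -93) + A)*(Z(129) + 16354) = ((-33 - 93 + 155) + 76/3)*(2*129*(-66 + 129) + 16354) = (29 + 76/3)*(2*129*63 + 16354) = 163*(16254 + 16354)/3 = (163/3)*32608 = 5315104/3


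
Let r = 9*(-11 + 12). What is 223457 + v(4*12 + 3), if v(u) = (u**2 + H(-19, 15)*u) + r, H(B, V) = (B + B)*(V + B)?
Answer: 233819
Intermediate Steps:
H(B, V) = 2*B*(B + V) (H(B, V) = (2*B)*(B + V) = 2*B*(B + V))
r = 9 (r = 9*1 = 9)
v(u) = 9 + u**2 + 152*u (v(u) = (u**2 + (2*(-19)*(-19 + 15))*u) + 9 = (u**2 + (2*(-19)*(-4))*u) + 9 = (u**2 + 152*u) + 9 = 9 + u**2 + 152*u)
223457 + v(4*12 + 3) = 223457 + (9 + (4*12 + 3)**2 + 152*(4*12 + 3)) = 223457 + (9 + (48 + 3)**2 + 152*(48 + 3)) = 223457 + (9 + 51**2 + 152*51) = 223457 + (9 + 2601 + 7752) = 223457 + 10362 = 233819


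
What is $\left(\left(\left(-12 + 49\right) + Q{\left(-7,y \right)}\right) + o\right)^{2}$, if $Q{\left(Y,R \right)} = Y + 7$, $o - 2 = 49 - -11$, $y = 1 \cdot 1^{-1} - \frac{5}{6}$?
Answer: $9801$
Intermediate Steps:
$y = \frac{1}{6}$ ($y = 1 \cdot 1 - \frac{5}{6} = 1 - \frac{5}{6} = \frac{1}{6} \approx 0.16667$)
$o = 62$ ($o = 2 + \left(49 - -11\right) = 2 + \left(49 + 11\right) = 2 + 60 = 62$)
$Q{\left(Y,R \right)} = 7 + Y$
$\left(\left(\left(-12 + 49\right) + Q{\left(-7,y \right)}\right) + o\right)^{2} = \left(\left(\left(-12 + 49\right) + \left(7 - 7\right)\right) + 62\right)^{2} = \left(\left(37 + 0\right) + 62\right)^{2} = \left(37 + 62\right)^{2} = 99^{2} = 9801$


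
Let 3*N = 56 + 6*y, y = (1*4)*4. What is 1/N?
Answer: 3/152 ≈ 0.019737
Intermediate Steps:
y = 16 (y = 4*4 = 16)
N = 152/3 (N = (56 + 6*16)/3 = (56 + 96)/3 = (⅓)*152 = 152/3 ≈ 50.667)
1/N = 1/(152/3) = 3/152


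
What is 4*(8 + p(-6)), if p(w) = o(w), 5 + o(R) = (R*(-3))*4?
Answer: 300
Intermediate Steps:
o(R) = -5 - 12*R (o(R) = -5 + (R*(-3))*4 = -5 - 3*R*4 = -5 - 12*R)
p(w) = -5 - 12*w
4*(8 + p(-6)) = 4*(8 + (-5 - 12*(-6))) = 4*(8 + (-5 + 72)) = 4*(8 + 67) = 4*75 = 300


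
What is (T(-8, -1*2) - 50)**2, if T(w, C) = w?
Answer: 3364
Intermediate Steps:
(T(-8, -1*2) - 50)**2 = (-8 - 50)**2 = (-58)**2 = 3364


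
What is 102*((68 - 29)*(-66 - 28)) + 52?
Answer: -373880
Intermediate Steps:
102*((68 - 29)*(-66 - 28)) + 52 = 102*(39*(-94)) + 52 = 102*(-3666) + 52 = -373932 + 52 = -373880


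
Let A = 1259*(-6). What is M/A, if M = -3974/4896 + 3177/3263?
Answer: -1293715/60340022496 ≈ -2.1440e-5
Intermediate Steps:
M = 1293715/7987824 (M = -3974*1/4896 + 3177*(1/3263) = -1987/2448 + 3177/3263 = 1293715/7987824 ≈ 0.16196)
A = -7554
M/A = (1293715/7987824)/(-7554) = (1293715/7987824)*(-1/7554) = -1293715/60340022496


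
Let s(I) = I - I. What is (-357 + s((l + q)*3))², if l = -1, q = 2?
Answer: 127449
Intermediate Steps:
s(I) = 0
(-357 + s((l + q)*3))² = (-357 + 0)² = (-357)² = 127449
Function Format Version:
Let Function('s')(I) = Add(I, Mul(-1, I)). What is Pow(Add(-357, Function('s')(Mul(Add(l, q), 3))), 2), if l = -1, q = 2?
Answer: 127449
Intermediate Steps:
Function('s')(I) = 0
Pow(Add(-357, Function('s')(Mul(Add(l, q), 3))), 2) = Pow(Add(-357, 0), 2) = Pow(-357, 2) = 127449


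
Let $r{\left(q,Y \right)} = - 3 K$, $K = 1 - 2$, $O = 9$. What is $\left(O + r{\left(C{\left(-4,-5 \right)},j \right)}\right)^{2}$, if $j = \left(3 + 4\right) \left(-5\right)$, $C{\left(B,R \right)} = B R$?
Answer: $144$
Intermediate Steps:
$j = -35$ ($j = 7 \left(-5\right) = -35$)
$K = -1$
$r{\left(q,Y \right)} = 3$ ($r{\left(q,Y \right)} = \left(-3\right) \left(-1\right) = 3$)
$\left(O + r{\left(C{\left(-4,-5 \right)},j \right)}\right)^{2} = \left(9 + 3\right)^{2} = 12^{2} = 144$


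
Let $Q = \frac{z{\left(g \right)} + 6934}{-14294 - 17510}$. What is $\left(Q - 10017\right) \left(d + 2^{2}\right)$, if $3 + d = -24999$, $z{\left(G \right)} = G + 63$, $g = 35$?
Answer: $\frac{1991013831150}{7951} \approx 2.5041 \cdot 10^{8}$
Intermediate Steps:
$z{\left(G \right)} = 63 + G$
$d = -25002$ ($d = -3 - 24999 = -25002$)
$Q = - \frac{1758}{7951}$ ($Q = \frac{\left(63 + 35\right) + 6934}{-14294 - 17510} = \frac{98 + 6934}{-31804} = 7032 \left(- \frac{1}{31804}\right) = - \frac{1758}{7951} \approx -0.2211$)
$\left(Q - 10017\right) \left(d + 2^{2}\right) = \left(- \frac{1758}{7951} - 10017\right) \left(-25002 + 2^{2}\right) = - \frac{79646925 \left(-25002 + 4\right)}{7951} = \left(- \frac{79646925}{7951}\right) \left(-24998\right) = \frac{1991013831150}{7951}$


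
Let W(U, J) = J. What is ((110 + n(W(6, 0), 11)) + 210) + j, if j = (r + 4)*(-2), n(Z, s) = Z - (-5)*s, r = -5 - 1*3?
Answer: 383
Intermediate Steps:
r = -8 (r = -5 - 3 = -8)
n(Z, s) = Z + 5*s
j = 8 (j = (-8 + 4)*(-2) = -4*(-2) = 8)
((110 + n(W(6, 0), 11)) + 210) + j = ((110 + (0 + 5*11)) + 210) + 8 = ((110 + (0 + 55)) + 210) + 8 = ((110 + 55) + 210) + 8 = (165 + 210) + 8 = 375 + 8 = 383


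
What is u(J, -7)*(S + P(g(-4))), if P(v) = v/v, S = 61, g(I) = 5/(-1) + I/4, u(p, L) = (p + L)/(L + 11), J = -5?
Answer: -186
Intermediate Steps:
u(p, L) = (L + p)/(11 + L)
g(I) = -5 + I/4 (g(I) = 5*(-1) + I*(¼) = -5 + I/4)
P(v) = 1
u(J, -7)*(S + P(g(-4))) = ((-7 - 5)/(11 - 7))*(61 + 1) = (-12/4)*62 = ((¼)*(-12))*62 = -3*62 = -186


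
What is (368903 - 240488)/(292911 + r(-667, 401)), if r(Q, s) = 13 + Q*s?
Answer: 128415/25457 ≈ 5.0444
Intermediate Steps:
(368903 - 240488)/(292911 + r(-667, 401)) = (368903 - 240488)/(292911 + (13 - 667*401)) = 128415/(292911 + (13 - 267467)) = 128415/(292911 - 267454) = 128415/25457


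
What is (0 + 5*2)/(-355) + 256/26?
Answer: 9062/923 ≈ 9.8180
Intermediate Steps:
(0 + 5*2)/(-355) + 256/26 = (0 + 10)*(-1/355) + 256*(1/26) = 10*(-1/355) + 128/13 = -2/71 + 128/13 = 9062/923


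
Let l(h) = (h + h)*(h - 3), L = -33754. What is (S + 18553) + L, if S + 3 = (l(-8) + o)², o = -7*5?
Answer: 4677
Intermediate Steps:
l(h) = 2*h*(-3 + h) (l(h) = (2*h)*(-3 + h) = 2*h*(-3 + h))
o = -35
S = 19878 (S = -3 + (2*(-8)*(-3 - 8) - 35)² = -3 + (2*(-8)*(-11) - 35)² = -3 + (176 - 35)² = -3 + 141² = -3 + 19881 = 19878)
(S + 18553) + L = (19878 + 18553) - 33754 = 38431 - 33754 = 4677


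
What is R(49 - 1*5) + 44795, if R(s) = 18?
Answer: 44813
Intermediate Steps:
R(49 - 1*5) + 44795 = 18 + 44795 = 44813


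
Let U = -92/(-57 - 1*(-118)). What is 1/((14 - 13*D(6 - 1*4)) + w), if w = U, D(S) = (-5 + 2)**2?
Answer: -61/6375 ≈ -0.0095686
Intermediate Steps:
D(S) = 9 (D(S) = (-3)**2 = 9)
U = -92/61 (U = -92/(-57 + 118) = -92/61 ≈ -1.5082)
w = -92/61 ≈ -1.5082
1/((14 - 13*D(6 - 1*4)) + w) = 1/((14 - 13*9) - 92/61) = 1/((14 - 117) - 92/61) = 1/(-103 - 92/61) = 1/(-6375/61) = -61/6375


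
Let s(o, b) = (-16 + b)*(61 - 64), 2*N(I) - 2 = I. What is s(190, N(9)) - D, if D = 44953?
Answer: -89843/2 ≈ -44922.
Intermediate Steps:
N(I) = 1 + I/2
s(o, b) = 48 - 3*b (s(o, b) = (-16 + b)*(-3) = 48 - 3*b)
s(190, N(9)) - D = (48 - 3*(1 + (½)*9)) - 1*44953 = (48 - 3*(1 + 9/2)) - 44953 = (48 - 3*11/2) - 44953 = (48 - 33/2) - 44953 = 63/2 - 44953 = -89843/2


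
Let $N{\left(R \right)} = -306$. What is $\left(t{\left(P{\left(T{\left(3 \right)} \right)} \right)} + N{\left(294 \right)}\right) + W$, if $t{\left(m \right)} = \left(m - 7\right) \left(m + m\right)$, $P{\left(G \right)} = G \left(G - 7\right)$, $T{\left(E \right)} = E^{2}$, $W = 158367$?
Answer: $158457$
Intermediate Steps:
$P{\left(G \right)} = G \left(-7 + G\right)$
$t{\left(m \right)} = 2 m \left(-7 + m\right)$ ($t{\left(m \right)} = \left(-7 + m\right) 2 m = 2 m \left(-7 + m\right)$)
$\left(t{\left(P{\left(T{\left(3 \right)} \right)} \right)} + N{\left(294 \right)}\right) + W = \left(2 \cdot 3^{2} \left(-7 + 3^{2}\right) \left(-7 + 3^{2} \left(-7 + 3^{2}\right)\right) - 306\right) + 158367 = \left(2 \cdot 9 \left(-7 + 9\right) \left(-7 + 9 \left(-7 + 9\right)\right) - 306\right) + 158367 = \left(2 \cdot 9 \cdot 2 \left(-7 + 9 \cdot 2\right) - 306\right) + 158367 = \left(2 \cdot 18 \left(-7 + 18\right) - 306\right) + 158367 = \left(2 \cdot 18 \cdot 11 - 306\right) + 158367 = \left(396 - 306\right) + 158367 = 90 + 158367 = 158457$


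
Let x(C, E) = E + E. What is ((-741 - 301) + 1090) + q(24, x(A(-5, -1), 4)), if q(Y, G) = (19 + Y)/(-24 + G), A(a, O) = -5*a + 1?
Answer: 725/16 ≈ 45.313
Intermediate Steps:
A(a, O) = 1 - 5*a
x(C, E) = 2*E
q(Y, G) = (19 + Y)/(-24 + G)
((-741 - 301) + 1090) + q(24, x(A(-5, -1), 4)) = ((-741 - 301) + 1090) + (19 + 24)/(-24 + 2*4) = (-1042 + 1090) + 43/(-24 + 8) = 48 + 43/(-16) = 48 - 1/16*43 = 48 - 43/16 = 725/16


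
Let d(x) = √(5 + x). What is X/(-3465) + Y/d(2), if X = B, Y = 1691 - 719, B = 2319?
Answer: -773/1155 + 972*√7/7 ≈ 366.71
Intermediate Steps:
Y = 972
X = 2319
X/(-3465) + Y/d(2) = 2319/(-3465) + 972/(√(5 + 2)) = 2319*(-1/3465) + 972/(√7) = -773/1155 + 972*(√7/7) = -773/1155 + 972*√7/7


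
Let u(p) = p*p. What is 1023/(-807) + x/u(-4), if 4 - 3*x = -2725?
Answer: 717733/12912 ≈ 55.586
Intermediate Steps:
x = 2729/3 (x = 4/3 - 1/3*(-2725) = 4/3 + 2725/3 = 2729/3 ≈ 909.67)
u(p) = p**2
1023/(-807) + x/u(-4) = 1023/(-807) + 2729/(3*((-4)**2)) = 1023*(-1/807) + (2729/3)/16 = -341/269 + (2729/3)*(1/16) = -341/269 + 2729/48 = 717733/12912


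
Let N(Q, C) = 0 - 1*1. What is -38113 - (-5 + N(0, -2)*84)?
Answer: -38024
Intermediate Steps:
N(Q, C) = -1 (N(Q, C) = 0 - 1 = -1)
-38113 - (-5 + N(0, -2)*84) = -38113 - (-5 - 1*84) = -38113 - (-5 - 84) = -38113 - 1*(-89) = -38113 + 89 = -38024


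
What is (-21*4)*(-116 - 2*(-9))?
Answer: 8232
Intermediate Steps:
(-21*4)*(-116 - 2*(-9)) = -84*(-116 + 18) = -84*(-98) = 8232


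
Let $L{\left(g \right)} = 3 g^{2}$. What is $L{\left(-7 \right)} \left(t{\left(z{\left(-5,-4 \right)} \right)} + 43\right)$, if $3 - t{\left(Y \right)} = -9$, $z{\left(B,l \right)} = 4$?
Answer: $8085$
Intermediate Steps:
$t{\left(Y \right)} = 12$ ($t{\left(Y \right)} = 3 - -9 = 3 + 9 = 12$)
$L{\left(-7 \right)} \left(t{\left(z{\left(-5,-4 \right)} \right)} + 43\right) = 3 \left(-7\right)^{2} \left(12 + 43\right) = 3 \cdot 49 \cdot 55 = 147 \cdot 55 = 8085$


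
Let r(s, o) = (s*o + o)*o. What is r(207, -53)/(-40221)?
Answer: -584272/40221 ≈ -14.527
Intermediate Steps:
r(s, o) = o*(o + o*s) (r(s, o) = (o*s + o)*o = (o + o*s)*o = o*(o + o*s))
r(207, -53)/(-40221) = ((-53)**2*(1 + 207))/(-40221) = (2809*208)*(-1/40221) = 584272*(-1/40221) = -584272/40221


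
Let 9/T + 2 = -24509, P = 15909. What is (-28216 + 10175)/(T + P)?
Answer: -442202951/389945490 ≈ -1.1340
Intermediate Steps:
T = -9/24511 (T = 9/(-2 - 24509) = 9/(-24511) = 9*(-1/24511) = -9/24511 ≈ -0.00036718)
(-28216 + 10175)/(T + P) = (-28216 + 10175)/(-9/24511 + 15909) = -18041/389945490/24511 = -18041*24511/389945490 = -442202951/389945490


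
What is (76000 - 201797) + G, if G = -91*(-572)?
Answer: -73745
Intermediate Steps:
G = 52052
(76000 - 201797) + G = (76000 - 201797) + 52052 = -125797 + 52052 = -73745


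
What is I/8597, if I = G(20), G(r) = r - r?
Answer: 0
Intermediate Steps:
G(r) = 0
I = 0
I/8597 = 0/8597 = 0*(1/8597) = 0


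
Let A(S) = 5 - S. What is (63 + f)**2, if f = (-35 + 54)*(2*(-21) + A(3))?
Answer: 485809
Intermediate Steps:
f = -760 (f = (-35 + 54)*(2*(-21) + (5 - 1*3)) = 19*(-42 + (5 - 3)) = 19*(-42 + 2) = 19*(-40) = -760)
(63 + f)**2 = (63 - 760)**2 = (-697)**2 = 485809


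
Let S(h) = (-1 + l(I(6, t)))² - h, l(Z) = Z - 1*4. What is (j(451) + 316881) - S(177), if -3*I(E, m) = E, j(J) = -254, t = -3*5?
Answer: 316755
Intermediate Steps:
t = -15
I(E, m) = -E/3
l(Z) = -4 + Z (l(Z) = Z - 4 = -4 + Z)
S(h) = 49 - h (S(h) = (-1 + (-4 - ⅓*6))² - h = (-1 + (-4 - 2))² - h = (-1 - 6)² - h = (-7)² - h = 49 - h)
(j(451) + 316881) - S(177) = (-254 + 316881) - (49 - 1*177) = 316627 - (49 - 177) = 316627 - 1*(-128) = 316627 + 128 = 316755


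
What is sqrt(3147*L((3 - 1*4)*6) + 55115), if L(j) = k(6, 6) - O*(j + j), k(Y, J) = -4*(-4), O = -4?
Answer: I*sqrt(45589) ≈ 213.52*I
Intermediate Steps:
k(Y, J) = 16
L(j) = 16 + 8*j (L(j) = 16 - (-4)*(j + j) = 16 - (-4)*2*j = 16 - (-8)*j = 16 + 8*j)
sqrt(3147*L((3 - 1*4)*6) + 55115) = sqrt(3147*(16 + 8*((3 - 1*4)*6)) + 55115) = sqrt(3147*(16 + 8*((3 - 4)*6)) + 55115) = sqrt(3147*(16 + 8*(-1*6)) + 55115) = sqrt(3147*(16 + 8*(-6)) + 55115) = sqrt(3147*(16 - 48) + 55115) = sqrt(3147*(-32) + 55115) = sqrt(-100704 + 55115) = sqrt(-45589) = I*sqrt(45589)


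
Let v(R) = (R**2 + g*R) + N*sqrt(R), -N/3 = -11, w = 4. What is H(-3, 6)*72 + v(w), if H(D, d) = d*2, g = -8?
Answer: 914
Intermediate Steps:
N = 33 (N = -3*(-11) = 33)
H(D, d) = 2*d
v(R) = R**2 - 8*R + 33*sqrt(R) (v(R) = (R**2 - 8*R) + 33*sqrt(R) = R**2 - 8*R + 33*sqrt(R))
H(-3, 6)*72 + v(w) = (2*6)*72 + (4**2 - 8*4 + 33*sqrt(4)) = 12*72 + (16 - 32 + 33*2) = 864 + (16 - 32 + 66) = 864 + 50 = 914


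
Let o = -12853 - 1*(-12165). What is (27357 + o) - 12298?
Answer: 14371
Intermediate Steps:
o = -688 (o = -12853 + 12165 = -688)
(27357 + o) - 12298 = (27357 - 688) - 12298 = 26669 - 12298 = 14371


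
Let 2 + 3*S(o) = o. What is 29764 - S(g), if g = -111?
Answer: 89405/3 ≈ 29802.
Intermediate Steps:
S(o) = -2/3 + o/3
29764 - S(g) = 29764 - (-2/3 + (1/3)*(-111)) = 29764 - (-2/3 - 37) = 29764 - 1*(-113/3) = 29764 + 113/3 = 89405/3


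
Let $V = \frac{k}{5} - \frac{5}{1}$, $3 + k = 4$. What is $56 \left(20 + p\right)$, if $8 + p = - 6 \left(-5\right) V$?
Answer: $-7392$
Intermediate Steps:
$k = 1$ ($k = -3 + 4 = 1$)
$V = - \frac{24}{5}$ ($V = 1 \cdot \frac{1}{5} - \frac{5}{1} = 1 \cdot \frac{1}{5} - 5 = \frac{1}{5} - 5 = - \frac{24}{5} \approx -4.8$)
$p = -152$ ($p = -8 - 6 \left(-5\right) \left(- \frac{24}{5}\right) = -8 - \left(-30\right) \left(- \frac{24}{5}\right) = -8 - 144 = -152$)
$56 \left(20 + p\right) = 56 \left(20 - 152\right) = 56 \left(-132\right) = -7392$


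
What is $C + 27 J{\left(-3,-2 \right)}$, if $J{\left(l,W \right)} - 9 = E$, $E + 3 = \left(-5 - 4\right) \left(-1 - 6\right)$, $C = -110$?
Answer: $1753$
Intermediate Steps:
$E = 60$ ($E = -3 + \left(-5 - 4\right) \left(-1 - 6\right) = -3 - -63 = -3 + 63 = 60$)
$J{\left(l,W \right)} = 69$ ($J{\left(l,W \right)} = 9 + 60 = 69$)
$C + 27 J{\left(-3,-2 \right)} = -110 + 27 \cdot 69 = -110 + 1863 = 1753$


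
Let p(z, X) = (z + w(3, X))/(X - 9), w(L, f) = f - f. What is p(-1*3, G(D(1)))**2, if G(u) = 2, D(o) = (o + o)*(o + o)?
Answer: 9/49 ≈ 0.18367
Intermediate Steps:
w(L, f) = 0
D(o) = 4*o**2 (D(o) = (2*o)*(2*o) = 4*o**2)
p(z, X) = z/(-9 + X) (p(z, X) = (z + 0)/(X - 9) = z/(-9 + X))
p(-1*3, G(D(1)))**2 = ((-1*3)/(-9 + 2))**2 = (-3/(-7))**2 = (-3*(-1/7))**2 = (3/7)**2 = 9/49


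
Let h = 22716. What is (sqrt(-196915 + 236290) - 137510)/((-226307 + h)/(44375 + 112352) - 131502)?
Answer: 4310305954/4122023509 - 2350905*sqrt(7)/4122023509 ≈ 1.0442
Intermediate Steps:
(sqrt(-196915 + 236290) - 137510)/((-226307 + h)/(44375 + 112352) - 131502) = (sqrt(-196915 + 236290) - 137510)/((-226307 + 22716)/(44375 + 112352) - 131502) = (sqrt(39375) - 137510)/(-203591/156727 - 131502) = (75*sqrt(7) - 137510)/(-203591*1/156727 - 131502) = (-137510 + 75*sqrt(7))/(-203591/156727 - 131502) = (-137510 + 75*sqrt(7))/(-20610117545/156727) = (-137510 + 75*sqrt(7))*(-156727/20610117545) = 4310305954/4122023509 - 2350905*sqrt(7)/4122023509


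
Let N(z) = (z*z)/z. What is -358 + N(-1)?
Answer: -359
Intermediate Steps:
N(z) = z (N(z) = z**2/z = z)
-358 + N(-1) = -358 - 1 = -359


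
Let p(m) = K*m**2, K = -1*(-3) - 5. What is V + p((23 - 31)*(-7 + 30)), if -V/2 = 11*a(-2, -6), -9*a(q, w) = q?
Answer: -609452/9 ≈ -67717.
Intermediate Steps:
a(q, w) = -q/9
K = -2 (K = 3 - 5 = -2)
V = -44/9 (V = -22*(-1/9*(-2)) = -22*2/9 = -2*22/9 = -44/9 ≈ -4.8889)
p(m) = -2*m**2
V + p((23 - 31)*(-7 + 30)) = -44/9 - 2*(-7 + 30)**2*(23 - 31)**2 = -44/9 - 2*(-8*23)**2 = -44/9 - 2*(-184)**2 = -44/9 - 2*33856 = -44/9 - 67712 = -609452/9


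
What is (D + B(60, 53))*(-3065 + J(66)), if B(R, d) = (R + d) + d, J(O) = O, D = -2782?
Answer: 7845384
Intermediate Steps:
B(R, d) = R + 2*d
(D + B(60, 53))*(-3065 + J(66)) = (-2782 + (60 + 2*53))*(-3065 + 66) = (-2782 + (60 + 106))*(-2999) = (-2782 + 166)*(-2999) = -2616*(-2999) = 7845384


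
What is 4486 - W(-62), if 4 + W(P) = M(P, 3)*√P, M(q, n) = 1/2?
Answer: 4490 - I*√62/2 ≈ 4490.0 - 3.937*I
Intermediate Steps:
M(q, n) = ½
W(P) = -4 + √P/2
4486 - W(-62) = 4486 - (-4 + √(-62)/2) = 4486 - (-4 + (I*√62)/2) = 4486 - (-4 + I*√62/2) = 4486 + (4 - I*√62/2) = 4490 - I*√62/2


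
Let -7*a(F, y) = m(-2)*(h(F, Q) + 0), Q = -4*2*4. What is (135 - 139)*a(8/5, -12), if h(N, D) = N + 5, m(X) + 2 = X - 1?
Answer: -132/7 ≈ -18.857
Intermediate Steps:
m(X) = -3 + X (m(X) = -2 + (X - 1) = -2 + (-1 + X) = -3 + X)
Q = -32 (Q = -8*4 = -32)
h(N, D) = 5 + N
a(F, y) = 25/7 + 5*F/7 (a(F, y) = -(-3 - 2)*((5 + F) + 0)/7 = -(-5)*(5 + F)/7 = -(-25 - 5*F)/7 = 25/7 + 5*F/7)
(135 - 139)*a(8/5, -12) = (135 - 139)*(25/7 + 5*(8/5)/7) = -4*(25/7 + 5*(8*(⅕))/7) = -4*(25/7 + (5/7)*(8/5)) = -4*(25/7 + 8/7) = -4*33/7 = -132/7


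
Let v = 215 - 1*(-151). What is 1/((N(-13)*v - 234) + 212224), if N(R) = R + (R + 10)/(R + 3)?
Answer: 5/1036709 ≈ 4.8230e-6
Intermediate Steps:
v = 366 (v = 215 + 151 = 366)
N(R) = R + (10 + R)/(3 + R)
1/((N(-13)*v - 234) + 212224) = 1/((((10 + (-13)² + 4*(-13))/(3 - 13))*366 - 234) + 212224) = 1/((((10 + 169 - 52)/(-10))*366 - 234) + 212224) = 1/((-⅒*127*366 - 234) + 212224) = 1/((-127/10*366 - 234) + 212224) = 1/((-23241/5 - 234) + 212224) = 1/(-24411/5 + 212224) = 1/(1036709/5) = 5/1036709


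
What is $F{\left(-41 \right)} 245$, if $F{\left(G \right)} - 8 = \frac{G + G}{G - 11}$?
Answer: $\frac{61005}{26} \approx 2346.3$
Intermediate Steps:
$F{\left(G \right)} = 8 + \frac{2 G}{-11 + G}$ ($F{\left(G \right)} = 8 + \frac{G + G}{G - 11} = 8 + \frac{2 G}{-11 + G}$)
$F{\left(-41 \right)} 245 = \frac{2 \left(-44 + 5 \left(-41\right)\right)}{-11 - 41} \cdot 245 = \frac{2 \left(-44 - 205\right)}{-52} \cdot 245 = 2 \left(- \frac{1}{52}\right) \left(-249\right) 245 = \frac{249}{26} \cdot 245 = \frac{61005}{26}$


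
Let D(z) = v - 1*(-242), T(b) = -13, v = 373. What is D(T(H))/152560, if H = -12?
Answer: 123/30512 ≈ 0.0040312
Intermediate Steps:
D(z) = 615 (D(z) = 373 - 1*(-242) = 373 + 242 = 615)
D(T(H))/152560 = 615/152560 = 615*(1/152560) = 123/30512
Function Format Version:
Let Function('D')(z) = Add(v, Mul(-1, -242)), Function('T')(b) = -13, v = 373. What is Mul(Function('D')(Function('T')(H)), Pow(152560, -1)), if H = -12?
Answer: Rational(123, 30512) ≈ 0.0040312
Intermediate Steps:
Function('D')(z) = 615 (Function('D')(z) = Add(373, Mul(-1, -242)) = Add(373, 242) = 615)
Mul(Function('D')(Function('T')(H)), Pow(152560, -1)) = Mul(615, Pow(152560, -1)) = Mul(615, Rational(1, 152560)) = Rational(123, 30512)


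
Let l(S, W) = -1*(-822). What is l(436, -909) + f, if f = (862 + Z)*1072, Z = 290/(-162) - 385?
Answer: 41330006/81 ≈ 5.1025e+5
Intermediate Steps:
Z = -31330/81 (Z = 290*(-1/162) - 385 = -145/81 - 385 = -31330/81 ≈ -386.79)
l(S, W) = 822
f = 41263424/81 (f = (862 - 31330/81)*1072 = (38492/81)*1072 = 41263424/81 ≈ 5.0943e+5)
l(436, -909) + f = 822 + 41263424/81 = 41330006/81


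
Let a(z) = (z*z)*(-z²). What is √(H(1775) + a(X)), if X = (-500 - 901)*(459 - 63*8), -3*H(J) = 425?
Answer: 10*I*√1421821593568584069/3 ≈ 3.9747e+9*I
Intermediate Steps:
H(J) = -425/3 (H(J) = -⅓*425 = -425/3)
X = 63045 (X = -1401*(459 - 504) = -1401*(-45) = 63045)
a(z) = -z⁴ (a(z) = z²*(-z²) = -z⁴)
√(H(1775) + a(X)) = √(-425/3 - 1*63045⁴) = √(-425/3 - 1*15798017706317600625) = √(-425/3 - 15798017706317600625) = √(-47394053118952802300/3) = 10*I*√1421821593568584069/3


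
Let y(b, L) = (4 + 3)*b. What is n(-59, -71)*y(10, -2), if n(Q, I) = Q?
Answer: -4130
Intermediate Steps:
y(b, L) = 7*b
n(-59, -71)*y(10, -2) = -413*10 = -59*70 = -4130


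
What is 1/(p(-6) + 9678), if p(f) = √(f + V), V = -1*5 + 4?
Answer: 9678/93663691 - I*√7/93663691 ≈ 0.00010333 - 2.8247e-8*I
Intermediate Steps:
V = -1 (V = -5 + 4 = -1)
p(f) = √(-1 + f) (p(f) = √(f - 1) = √(-1 + f))
1/(p(-6) + 9678) = 1/(√(-1 - 6) + 9678) = 1/(√(-7) + 9678) = 1/(I*√7 + 9678) = 1/(9678 + I*√7)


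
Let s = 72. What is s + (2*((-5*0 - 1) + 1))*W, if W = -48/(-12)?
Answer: 72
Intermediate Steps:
W = 4 (W = -48*(-1/12) = 4)
s + (2*((-5*0 - 1) + 1))*W = 72 + (2*((-5*0 - 1) + 1))*4 = 72 + (2*((0 - 1) + 1))*4 = 72 + (2*(-1 + 1))*4 = 72 + (2*0)*4 = 72 + 0*4 = 72 + 0 = 72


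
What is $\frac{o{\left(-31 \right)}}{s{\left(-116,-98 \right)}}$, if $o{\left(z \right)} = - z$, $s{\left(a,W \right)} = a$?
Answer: $- \frac{31}{116} \approx -0.26724$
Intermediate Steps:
$\frac{o{\left(-31 \right)}}{s{\left(-116,-98 \right)}} = \frac{\left(-1\right) \left(-31\right)}{-116} = 31 \left(- \frac{1}{116}\right) = - \frac{31}{116}$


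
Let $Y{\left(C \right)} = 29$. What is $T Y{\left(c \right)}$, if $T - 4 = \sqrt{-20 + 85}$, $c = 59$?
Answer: $116 + 29 \sqrt{65} \approx 349.81$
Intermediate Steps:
$T = 4 + \sqrt{65}$ ($T = 4 + \sqrt{-20 + 85} = 4 + \sqrt{65} \approx 12.062$)
$T Y{\left(c \right)} = \left(4 + \sqrt{65}\right) 29 = 116 + 29 \sqrt{65}$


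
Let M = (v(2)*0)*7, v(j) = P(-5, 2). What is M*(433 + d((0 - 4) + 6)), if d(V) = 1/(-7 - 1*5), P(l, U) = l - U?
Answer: 0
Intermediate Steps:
v(j) = -7 (v(j) = -5 - 1*2 = -5 - 2 = -7)
M = 0 (M = -7*0*7 = 0*7 = 0)
d(V) = -1/12 (d(V) = 1/(-7 - 5) = 1/(-12) = -1/12)
M*(433 + d((0 - 4) + 6)) = 0*(433 - 1/12) = 0*(5195/12) = 0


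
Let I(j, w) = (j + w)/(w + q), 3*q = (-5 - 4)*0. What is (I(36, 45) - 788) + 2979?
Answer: 10964/5 ≈ 2192.8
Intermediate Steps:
q = 0 (q = ((-5 - 4)*0)/3 = (-9*0)/3 = (⅓)*0 = 0)
I(j, w) = (j + w)/w (I(j, w) = (j + w)/(w + 0) = (j + w)/w)
(I(36, 45) - 788) + 2979 = ((36 + 45)/45 - 788) + 2979 = ((1/45)*81 - 788) + 2979 = (9/5 - 788) + 2979 = -3931/5 + 2979 = 10964/5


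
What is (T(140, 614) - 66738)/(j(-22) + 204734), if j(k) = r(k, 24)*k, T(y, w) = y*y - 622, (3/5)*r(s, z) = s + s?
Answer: -71640/309521 ≈ -0.23145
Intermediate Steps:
r(s, z) = 10*s/3 (r(s, z) = 5*(s + s)/3 = 5*(2*s)/3 = 10*s/3)
T(y, w) = -622 + y² (T(y, w) = y² - 622 = -622 + y²)
j(k) = 10*k²/3 (j(k) = (10*k/3)*k = 10*k²/3)
(T(140, 614) - 66738)/(j(-22) + 204734) = ((-622 + 140²) - 66738)/((10/3)*(-22)² + 204734) = ((-622 + 19600) - 66738)/((10/3)*484 + 204734) = (18978 - 66738)/(4840/3 + 204734) = -47760/619042/3 = -47760*3/619042 = -71640/309521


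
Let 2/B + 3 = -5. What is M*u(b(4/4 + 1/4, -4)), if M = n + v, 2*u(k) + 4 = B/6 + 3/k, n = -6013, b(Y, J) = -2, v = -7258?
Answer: 1765043/48 ≈ 36772.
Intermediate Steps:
B = -¼ (B = 2/(-3 - 5) = 2/(-8) = 2*(-⅛) = -¼ ≈ -0.25000)
u(k) = -97/48 + 3/(2*k) (u(k) = -2 + (-¼/6 + 3/k)/2 = -2 + (-¼*⅙ + 3/k)/2 = -2 + (-1/24 + 3/k)/2 = -2 + (-1/48 + 3/(2*k)) = -97/48 + 3/(2*k))
M = -13271 (M = -6013 - 7258 = -13271)
M*u(b(4/4 + 1/4, -4)) = -13271*(72 - 97*(-2))/(48*(-2)) = -13271*(-1)*(72 + 194)/(48*2) = -13271*(-1)*266/(48*2) = -13271*(-133/48) = 1765043/48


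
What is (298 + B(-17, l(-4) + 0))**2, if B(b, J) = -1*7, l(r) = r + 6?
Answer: 84681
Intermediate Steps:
l(r) = 6 + r
B(b, J) = -7
(298 + B(-17, l(-4) + 0))**2 = (298 - 7)**2 = 291**2 = 84681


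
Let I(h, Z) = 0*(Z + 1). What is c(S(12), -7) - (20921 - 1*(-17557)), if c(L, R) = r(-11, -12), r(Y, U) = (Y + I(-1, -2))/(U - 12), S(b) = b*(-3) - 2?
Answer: -923461/24 ≈ -38478.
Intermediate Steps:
S(b) = -2 - 3*b (S(b) = -3*b - 2 = -2 - 3*b)
I(h, Z) = 0 (I(h, Z) = 0*(1 + Z) = 0)
r(Y, U) = Y/(-12 + U) (r(Y, U) = (Y + 0)/(U - 12) = Y/(-12 + U))
c(L, R) = 11/24 (c(L, R) = -11/(-12 - 12) = -11/(-24) = -11*(-1/24) = 11/24)
c(S(12), -7) - (20921 - 1*(-17557)) = 11/24 - (20921 - 1*(-17557)) = 11/24 - (20921 + 17557) = 11/24 - 1*38478 = 11/24 - 38478 = -923461/24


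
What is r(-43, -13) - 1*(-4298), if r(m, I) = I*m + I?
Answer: 4844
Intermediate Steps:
r(m, I) = I + I*m
r(-43, -13) - 1*(-4298) = -13*(1 - 43) - 1*(-4298) = -13*(-42) + 4298 = 546 + 4298 = 4844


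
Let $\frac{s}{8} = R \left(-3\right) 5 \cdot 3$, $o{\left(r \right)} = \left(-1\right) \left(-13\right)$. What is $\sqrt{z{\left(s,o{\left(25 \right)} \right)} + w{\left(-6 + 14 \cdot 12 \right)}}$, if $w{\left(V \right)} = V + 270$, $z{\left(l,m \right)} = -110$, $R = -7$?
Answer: $\sqrt{322} \approx 17.944$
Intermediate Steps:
$o{\left(r \right)} = 13$
$s = 2520$ ($s = 8 \left(-7\right) \left(-3\right) 5 \cdot 3 = 8 \cdot 21 \cdot 15 = 8 \cdot 315 = 2520$)
$w{\left(V \right)} = 270 + V$
$\sqrt{z{\left(s,o{\left(25 \right)} \right)} + w{\left(-6 + 14 \cdot 12 \right)}} = \sqrt{-110 + \left(270 + \left(-6 + 14 \cdot 12\right)\right)} = \sqrt{-110 + \left(270 + \left(-6 + 168\right)\right)} = \sqrt{-110 + \left(270 + 162\right)} = \sqrt{-110 + 432} = \sqrt{322}$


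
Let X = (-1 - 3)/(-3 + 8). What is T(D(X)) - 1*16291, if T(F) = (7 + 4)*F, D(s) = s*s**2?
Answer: -2037079/125 ≈ -16297.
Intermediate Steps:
X = -4/5 ≈ -0.80000
D(s) = s**3
T(F) = 11*F
T(D(X)) - 1*16291 = 11*(-4/5)**3 - 1*16291 = 11*(-64/125) - 16291 = -704/125 - 16291 = -2037079/125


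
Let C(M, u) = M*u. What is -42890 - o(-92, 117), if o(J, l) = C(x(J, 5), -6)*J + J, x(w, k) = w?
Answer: 7986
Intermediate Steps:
o(J, l) = J - 6*J**2 (o(J, l) = (J*(-6))*J + J = (-6*J)*J + J = -6*J**2 + J = J - 6*J**2)
-42890 - o(-92, 117) = -42890 - (-92)*(1 - 6*(-92)) = -42890 - (-92)*(1 + 552) = -42890 - (-92)*553 = -42890 - 1*(-50876) = -42890 + 50876 = 7986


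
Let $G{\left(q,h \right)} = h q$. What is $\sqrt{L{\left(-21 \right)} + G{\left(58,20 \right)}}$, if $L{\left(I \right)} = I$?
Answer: $\sqrt{1139} \approx 33.749$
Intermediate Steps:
$\sqrt{L{\left(-21 \right)} + G{\left(58,20 \right)}} = \sqrt{-21 + 20 \cdot 58} = \sqrt{-21 + 1160} = \sqrt{1139}$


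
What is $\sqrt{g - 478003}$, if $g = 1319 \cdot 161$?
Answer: $6 i \sqrt{7379} \approx 515.41 i$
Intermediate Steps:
$g = 212359$
$\sqrt{g - 478003} = \sqrt{212359 - 478003} = \sqrt{-265644} = 6 i \sqrt{7379}$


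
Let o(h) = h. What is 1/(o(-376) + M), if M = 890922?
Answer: 1/890546 ≈ 1.1229e-6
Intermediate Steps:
1/(o(-376) + M) = 1/(-376 + 890922) = 1/890546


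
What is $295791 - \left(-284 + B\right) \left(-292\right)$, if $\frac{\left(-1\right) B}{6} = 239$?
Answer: $-205865$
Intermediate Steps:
$B = -1434$ ($B = \left(-6\right) 239 = -1434$)
$295791 - \left(-284 + B\right) \left(-292\right) = 295791 - \left(-284 - 1434\right) \left(-292\right) = 295791 - \left(-1718\right) \left(-292\right) = 295791 - 501656 = -205865$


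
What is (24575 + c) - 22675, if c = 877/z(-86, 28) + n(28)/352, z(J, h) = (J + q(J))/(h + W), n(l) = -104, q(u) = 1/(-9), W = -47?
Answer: 71378473/34100 ≈ 2093.2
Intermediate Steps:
q(u) = -⅑
z(J, h) = (-⅑ + J)/(-47 + h) (z(J, h) = (J - ⅑)/(h - 47) = (-⅑ + J)/(-47 + h))
c = 6588473/34100 (c = 877/(((-⅑ - 86)/(-47 + 28))) - 104/352 = 877/((-775/9/(-19))) - 104*1/352 = 877/((-1/19*(-775/9))) - 13/44 = 877/(775/171) - 13/44 = 877*(171/775) - 13/44 = 149967/775 - 13/44 = 6588473/34100 ≈ 193.21)
(24575 + c) - 22675 = (24575 + 6588473/34100) - 22675 = 844595973/34100 - 22675 = 71378473/34100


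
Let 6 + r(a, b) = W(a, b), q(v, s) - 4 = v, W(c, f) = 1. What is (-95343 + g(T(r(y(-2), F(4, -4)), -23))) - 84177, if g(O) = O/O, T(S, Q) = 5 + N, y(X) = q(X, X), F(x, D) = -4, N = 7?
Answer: -179519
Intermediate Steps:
q(v, s) = 4 + v
y(X) = 4 + X
r(a, b) = -5 (r(a, b) = -6 + 1 = -5)
T(S, Q) = 12 (T(S, Q) = 5 + 7 = 12)
g(O) = 1
(-95343 + g(T(r(y(-2), F(4, -4)), -23))) - 84177 = (-95343 + 1) - 84177 = -95342 - 84177 = -179519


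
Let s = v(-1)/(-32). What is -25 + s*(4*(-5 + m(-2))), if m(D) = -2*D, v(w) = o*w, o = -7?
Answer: -193/8 ≈ -24.125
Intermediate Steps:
v(w) = -7*w
s = -7/32 (s = -7*(-1)/(-32) = 7*(-1/32) = -7/32 ≈ -0.21875)
-25 + s*(4*(-5 + m(-2))) = -25 - 7*(-5 - 2*(-2))/8 = -25 - 7*(-5 + 4)/8 = -25 - 7*(-1)/8 = -25 - 7/32*(-4) = -25 + 7/8 = -193/8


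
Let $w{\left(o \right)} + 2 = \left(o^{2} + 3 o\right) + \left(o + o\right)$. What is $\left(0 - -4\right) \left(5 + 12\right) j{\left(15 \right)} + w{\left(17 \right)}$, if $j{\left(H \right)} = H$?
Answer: $1392$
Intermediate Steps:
$w{\left(o \right)} = -2 + o^{2} + 5 o$ ($w{\left(o \right)} = -2 + \left(\left(o^{2} + 3 o\right) + \left(o + o\right)\right) = -2 + \left(\left(o^{2} + 3 o\right) + 2 o\right) = -2 + \left(o^{2} + 5 o\right) = -2 + o^{2} + 5 o$)
$\left(0 - -4\right) \left(5 + 12\right) j{\left(15 \right)} + w{\left(17 \right)} = \left(0 - -4\right) \left(5 + 12\right) 15 + \left(-2 + 17^{2} + 5 \cdot 17\right) = \left(0 + 4\right) 17 \cdot 15 + \left(-2 + 289 + 85\right) = 4 \cdot 17 \cdot 15 + 372 = 68 \cdot 15 + 372 = 1020 + 372 = 1392$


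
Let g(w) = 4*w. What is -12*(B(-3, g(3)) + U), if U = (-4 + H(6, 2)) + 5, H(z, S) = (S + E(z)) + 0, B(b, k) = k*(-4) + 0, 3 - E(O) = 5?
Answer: 564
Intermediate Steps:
E(O) = -2 (E(O) = 3 - 1*5 = 3 - 5 = -2)
B(b, k) = -4*k (B(b, k) = -4*k + 0 = -4*k)
H(z, S) = -2 + S (H(z, S) = (S - 2) + 0 = (-2 + S) + 0 = -2 + S)
U = 1 (U = (-4 + (-2 + 2)) + 5 = (-4 + 0) + 5 = -4 + 5 = 1)
-12*(B(-3, g(3)) + U) = -12*(-16*3 + 1) = -12*(-4*12 + 1) = -12*(-48 + 1) = -12*(-47) = 564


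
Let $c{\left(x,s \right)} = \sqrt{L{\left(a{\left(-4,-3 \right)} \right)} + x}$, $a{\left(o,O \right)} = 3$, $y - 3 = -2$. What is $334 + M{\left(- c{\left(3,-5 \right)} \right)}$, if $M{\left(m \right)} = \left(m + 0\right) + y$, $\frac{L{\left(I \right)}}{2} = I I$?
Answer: $335 - \sqrt{21} \approx 330.42$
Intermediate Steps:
$y = 1$ ($y = 3 - 2 = 1$)
$L{\left(I \right)} = 2 I^{2}$ ($L{\left(I \right)} = 2 I I = 2 I^{2}$)
$c{\left(x,s \right)} = \sqrt{18 + x}$ ($c{\left(x,s \right)} = \sqrt{2 \cdot 3^{2} + x} = \sqrt{2 \cdot 9 + x} = \sqrt{18 + x}$)
$M{\left(m \right)} = 1 + m$ ($M{\left(m \right)} = \left(m + 0\right) + 1 = m + 1 = 1 + m$)
$334 + M{\left(- c{\left(3,-5 \right)} \right)} = 334 + \left(1 - \sqrt{18 + 3}\right) = 334 + \left(1 - \sqrt{21}\right) = 335 - \sqrt{21}$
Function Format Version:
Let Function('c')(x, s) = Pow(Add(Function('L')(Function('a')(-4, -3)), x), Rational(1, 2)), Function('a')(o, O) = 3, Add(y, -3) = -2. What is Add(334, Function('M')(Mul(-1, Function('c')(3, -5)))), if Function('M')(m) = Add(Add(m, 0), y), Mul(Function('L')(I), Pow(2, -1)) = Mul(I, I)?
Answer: Add(335, Mul(-1, Pow(21, Rational(1, 2)))) ≈ 330.42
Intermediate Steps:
y = 1 (y = Add(3, -2) = 1)
Function('L')(I) = Mul(2, Pow(I, 2)) (Function('L')(I) = Mul(2, Mul(I, I)) = Mul(2, Pow(I, 2)))
Function('c')(x, s) = Pow(Add(18, x), Rational(1, 2)) (Function('c')(x, s) = Pow(Add(Mul(2, Pow(3, 2)), x), Rational(1, 2)) = Pow(Add(Mul(2, 9), x), Rational(1, 2)) = Pow(Add(18, x), Rational(1, 2)))
Function('M')(m) = Add(1, m) (Function('M')(m) = Add(Add(m, 0), 1) = Add(m, 1) = Add(1, m))
Add(334, Function('M')(Mul(-1, Function('c')(3, -5)))) = Add(334, Add(1, Mul(-1, Pow(Add(18, 3), Rational(1, 2))))) = Add(334, Add(1, Mul(-1, Pow(21, Rational(1, 2))))) = Add(335, Mul(-1, Pow(21, Rational(1, 2))))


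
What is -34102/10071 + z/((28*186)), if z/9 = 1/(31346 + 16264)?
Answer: -313173667523/92486424240 ≈ -3.3862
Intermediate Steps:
z = 1/5290 (z = 9/(31346 + 16264) = 9/47610 = 9*(1/47610) = 1/5290 ≈ 0.00018904)
-34102/10071 + z/((28*186)) = -34102/10071 + 1/(5290*((28*186))) = -34102*1/10071 + (1/5290)/5208 = -34102/10071 + (1/5290)*(1/5208) = -34102/10071 + 1/27550320 = -313173667523/92486424240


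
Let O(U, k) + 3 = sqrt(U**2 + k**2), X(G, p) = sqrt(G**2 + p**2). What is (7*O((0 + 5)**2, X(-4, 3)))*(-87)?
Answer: 1827 - 3045*sqrt(26) ≈ -13700.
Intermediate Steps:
O(U, k) = -3 + sqrt(U**2 + k**2)
(7*O((0 + 5)**2, X(-4, 3)))*(-87) = (7*(-3 + sqrt(((0 + 5)**2)**2 + (sqrt((-4)**2 + 3**2))**2)))*(-87) = (7*(-3 + sqrt((5**2)**2 + (sqrt(16 + 9))**2)))*(-87) = (7*(-3 + sqrt(25**2 + (sqrt(25))**2)))*(-87) = (7*(-3 + sqrt(625 + 5**2)))*(-87) = (7*(-3 + sqrt(625 + 25)))*(-87) = (7*(-3 + sqrt(650)))*(-87) = (7*(-3 + 5*sqrt(26)))*(-87) = (-21 + 35*sqrt(26))*(-87) = 1827 - 3045*sqrt(26)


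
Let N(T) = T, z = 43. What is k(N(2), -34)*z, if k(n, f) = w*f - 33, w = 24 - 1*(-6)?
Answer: -45279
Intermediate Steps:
w = 30 (w = 24 + 6 = 30)
k(n, f) = -33 + 30*f (k(n, f) = 30*f - 33 = -33 + 30*f)
k(N(2), -34)*z = (-33 + 30*(-34))*43 = (-33 - 1020)*43 = -1053*43 = -45279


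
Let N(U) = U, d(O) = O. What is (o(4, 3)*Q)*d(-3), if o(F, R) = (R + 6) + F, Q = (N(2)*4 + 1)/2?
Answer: -351/2 ≈ -175.50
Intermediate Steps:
Q = 9/2 (Q = (2*4 + 1)/2 = (8 + 1)*(1/2) = 9*(1/2) = 9/2 ≈ 4.5000)
o(F, R) = 6 + F + R (o(F, R) = (6 + R) + F = 6 + F + R)
(o(4, 3)*Q)*d(-3) = ((6 + 4 + 3)*(9/2))*(-3) = (13*(9/2))*(-3) = (117/2)*(-3) = -351/2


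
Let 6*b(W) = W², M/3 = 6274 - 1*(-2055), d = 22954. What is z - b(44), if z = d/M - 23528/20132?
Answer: -40609867628/125759571 ≈ -322.92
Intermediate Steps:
M = 24987 (M = 3*(6274 - 1*(-2055)) = 3*(6274 + 2055) = 3*8329 = 24987)
z = -31446052/125759571 (z = 22954/24987 - 23528/20132 = 22954*(1/24987) - 23528*1/20132 = 22954/24987 - 5882/5033 = -31446052/125759571 ≈ -0.25005)
b(W) = W²/6
z - b(44) = -31446052/125759571 - 44²/6 = -31446052/125759571 - 1936/6 = -31446052/125759571 - 1*968/3 = -31446052/125759571 - 968/3 = -40609867628/125759571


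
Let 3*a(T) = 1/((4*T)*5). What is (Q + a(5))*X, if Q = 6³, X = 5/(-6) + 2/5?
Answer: -842413/9000 ≈ -93.601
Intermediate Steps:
X = -13/30 (X = 5*(-⅙) + 2*(⅕) = -⅚ + ⅖ = -13/30 ≈ -0.43333)
a(T) = 1/(60*T) (a(T) = 1/(3*(((4*T)*5))) = 1/(3*((20*T))) = (1/(20*T))/3 = 1/(60*T))
Q = 216
(Q + a(5))*X = (216 + (1/60)/5)*(-13/30) = (216 + (1/60)*(⅕))*(-13/30) = (216 + 1/300)*(-13/30) = (64801/300)*(-13/30) = -842413/9000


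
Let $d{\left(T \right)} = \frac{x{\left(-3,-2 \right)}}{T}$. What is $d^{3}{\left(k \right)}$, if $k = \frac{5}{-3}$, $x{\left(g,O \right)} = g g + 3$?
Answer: $- \frac{46656}{125} \approx -373.25$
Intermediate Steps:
$x{\left(g,O \right)} = 3 + g^{2}$ ($x{\left(g,O \right)} = g^{2} + 3 = 3 + g^{2}$)
$k = - \frac{5}{3}$ ($k = 5 \left(- \frac{1}{3}\right) = - \frac{5}{3} \approx -1.6667$)
$d{\left(T \right)} = \frac{12}{T}$ ($d{\left(T \right)} = \frac{3 + \left(-3\right)^{2}}{T} = \frac{3 + 9}{T} = \frac{12}{T}$)
$d^{3}{\left(k \right)} = \left(\frac{12}{- \frac{5}{3}}\right)^{3} = \left(12 \left(- \frac{3}{5}\right)\right)^{3} = \left(- \frac{36}{5}\right)^{3} = - \frac{46656}{125}$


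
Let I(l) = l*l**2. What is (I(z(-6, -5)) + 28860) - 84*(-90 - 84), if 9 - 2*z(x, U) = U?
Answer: 43819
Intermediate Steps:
z(x, U) = 9/2 - U/2
I(l) = l**3
(I(z(-6, -5)) + 28860) - 84*(-90 - 84) = ((9/2 - 1/2*(-5))**3 + 28860) - 84*(-90 - 84) = ((9/2 + 5/2)**3 + 28860) - 84*(-174) = (7**3 + 28860) + 14616 = (343 + 28860) + 14616 = 29203 + 14616 = 43819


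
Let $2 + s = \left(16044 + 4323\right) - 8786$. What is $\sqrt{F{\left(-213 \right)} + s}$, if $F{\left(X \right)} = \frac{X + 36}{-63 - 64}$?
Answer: $\frac{\sqrt{186780170}}{127} \approx 107.61$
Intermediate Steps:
$F{\left(X \right)} = - \frac{36}{127} - \frac{X}{127}$ ($F{\left(X \right)} = \frac{36 + X}{-127} = \left(36 + X\right) \left(- \frac{1}{127}\right) = - \frac{36}{127} - \frac{X}{127}$)
$s = 11579$ ($s = -2 + \left(\left(16044 + 4323\right) - 8786\right) = -2 + \left(20367 - 8786\right) = -2 + 11581 = 11579$)
$\sqrt{F{\left(-213 \right)} + s} = \sqrt{\left(- \frac{36}{127} - - \frac{213}{127}\right) + 11579} = \sqrt{\left(- \frac{36}{127} + \frac{213}{127}\right) + 11579} = \sqrt{\frac{177}{127} + 11579} = \sqrt{\frac{1470710}{127}} = \frac{\sqrt{186780170}}{127}$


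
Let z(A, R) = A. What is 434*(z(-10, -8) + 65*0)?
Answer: -4340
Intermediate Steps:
434*(z(-10, -8) + 65*0) = 434*(-10 + 65*0) = 434*(-10 + 0) = 434*(-10) = -4340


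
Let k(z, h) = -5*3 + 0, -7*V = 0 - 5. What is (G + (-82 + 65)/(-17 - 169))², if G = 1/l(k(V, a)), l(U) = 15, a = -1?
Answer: 2401/96100 ≈ 0.024984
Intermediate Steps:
V = 5/7 (V = -(0 - 5)/7 = -⅐*(-5) = 5/7 ≈ 0.71429)
k(z, h) = -15 (k(z, h) = -15 + 0 = -15)
G = 1/15 ≈ 0.066667
(G + (-82 + 65)/(-17 - 169))² = (1/15 + (-82 + 65)/(-17 - 169))² = (1/15 - 17/(-186))² = (1/15 - 17*(-1/186))² = (1/15 + 17/186)² = (49/310)² = 2401/96100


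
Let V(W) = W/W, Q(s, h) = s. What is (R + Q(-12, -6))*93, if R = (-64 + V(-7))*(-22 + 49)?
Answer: -159309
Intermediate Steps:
V(W) = 1
R = -1701 (R = (-64 + 1)*(-22 + 49) = -63*27 = -1701)
(R + Q(-12, -6))*93 = (-1701 - 12)*93 = -1713*93 = -159309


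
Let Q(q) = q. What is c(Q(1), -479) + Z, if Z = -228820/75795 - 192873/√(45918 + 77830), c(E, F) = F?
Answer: -7306925/15159 - 192873*√30937/61874 ≈ -1030.3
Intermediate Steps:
Z = -45764/15159 - 192873*√30937/61874 (Z = -228820*1/75795 - 192873*√30937/61874 = -45764/15159 - 192873*√30937/61874 ≈ -551.30)
c(Q(1), -479) + Z = -479 + (-45764/15159 - 192873*√30937/61874) = -7306925/15159 - 192873*√30937/61874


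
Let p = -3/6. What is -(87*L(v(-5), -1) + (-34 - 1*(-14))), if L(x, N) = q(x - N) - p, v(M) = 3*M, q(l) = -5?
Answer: 823/2 ≈ 411.50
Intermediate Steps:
p = -½ (p = -3*⅙ = -½ ≈ -0.50000)
L(x, N) = -9/2 (L(x, N) = -5 - 1*(-½) = -5 + ½ = -9/2)
-(87*L(v(-5), -1) + (-34 - 1*(-14))) = -(87*(-9/2) + (-34 - 1*(-14))) = -(-783/2 + (-34 + 14)) = -(-783/2 - 20) = -1*(-823/2) = 823/2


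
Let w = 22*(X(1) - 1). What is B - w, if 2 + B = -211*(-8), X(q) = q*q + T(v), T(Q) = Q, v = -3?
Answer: 1752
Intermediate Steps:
X(q) = -3 + q² (X(q) = q*q - 3 = q² - 3 = -3 + q²)
B = 1686 (B = -2 - 211*(-8) = -2 + 1688 = 1686)
w = -66 (w = 22*((-3 + 1²) - 1) = 22*((-3 + 1) - 1) = 22*(-2 - 1) = 22*(-3) = -66)
B - w = 1686 - 1*(-66) = 1686 + 66 = 1752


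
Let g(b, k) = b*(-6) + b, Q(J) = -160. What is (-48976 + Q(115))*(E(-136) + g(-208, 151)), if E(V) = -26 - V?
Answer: -56506400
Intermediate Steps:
g(b, k) = -5*b (g(b, k) = -6*b + b = -5*b)
(-48976 + Q(115))*(E(-136) + g(-208, 151)) = (-48976 - 160)*((-26 - 1*(-136)) - 5*(-208)) = -49136*((-26 + 136) + 1040) = -49136*(110 + 1040) = -49136*1150 = -56506400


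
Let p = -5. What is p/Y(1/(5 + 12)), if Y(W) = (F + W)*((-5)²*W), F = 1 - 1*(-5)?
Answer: -289/515 ≈ -0.56116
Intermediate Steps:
F = 6 (F = 1 + 5 = 6)
Y(W) = 25*W*(6 + W) (Y(W) = (6 + W)*((-5)²*W) = (6 + W)*(25*W) = 25*W*(6 + W))
p/Y(1/(5 + 12)) = -5*(5 + 12)/(25*(6 + 1/(5 + 12))) = -5*17/(25*(6 + 1/17)) = -5/(25*(1/17)*(103/17)) = -5/2575/289 = -5*289/2575 = -289/515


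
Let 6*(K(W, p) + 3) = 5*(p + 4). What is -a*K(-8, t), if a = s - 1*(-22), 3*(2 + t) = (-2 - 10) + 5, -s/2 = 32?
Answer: -413/3 ≈ -137.67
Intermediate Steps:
s = -64 (s = -2*32 = -64)
t = -13/3 (t = -2 + ((-2 - 10) + 5)/3 = -2 + (-12 + 5)/3 = -2 + (⅓)*(-7) = -2 - 7/3 = -13/3 ≈ -4.3333)
a = -42 (a = -64 - 1*(-22) = -64 + 22 = -42)
K(W, p) = ⅓ + 5*p/6 (K(W, p) = -3 + (5*(p + 4))/6 = -3 + (5*(4 + p))/6 = -3 + (20 + 5*p)/6 = -3 + (10/3 + 5*p/6) = ⅓ + 5*p/6)
-a*K(-8, t) = -(-42)*(⅓ + (⅚)*(-13/3)) = -(-42)*(⅓ - 65/18) = -(-42)*(-59)/18 = -1*413/3 = -413/3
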